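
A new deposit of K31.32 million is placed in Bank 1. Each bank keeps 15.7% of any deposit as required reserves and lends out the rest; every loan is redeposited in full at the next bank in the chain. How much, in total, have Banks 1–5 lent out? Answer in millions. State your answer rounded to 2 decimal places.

K96.57 million

Bank i lends (1 − rr)^i of the original deposit: Bank 1 lends 31.32·0.8430 ≈ 26.4028, Bank 2 lends 31.32·0.8430² ≈ 22.2575, and so on.
Summing a geometric series: total = 31.32·[0.8430·(1 − 0.8430^5) / (1 − 0.8430)] ≈ 96.5746 million.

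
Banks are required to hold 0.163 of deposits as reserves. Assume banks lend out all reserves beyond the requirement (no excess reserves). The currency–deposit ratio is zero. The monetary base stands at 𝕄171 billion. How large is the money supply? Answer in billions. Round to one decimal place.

With no currency drain or excess reserves, the money multiplier is m = 1/rr = 1/0.163 ≈ 6.13497.
Money supply M = m × MB = 6.13497 × 171 ≈ 1049.0799 billion.

𝕄1049.1 billion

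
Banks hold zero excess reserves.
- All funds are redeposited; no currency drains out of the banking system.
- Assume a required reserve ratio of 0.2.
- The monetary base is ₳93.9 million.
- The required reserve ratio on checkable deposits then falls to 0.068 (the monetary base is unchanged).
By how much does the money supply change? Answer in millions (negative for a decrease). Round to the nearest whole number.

₳911 million

Initially m₁ = 1 / (0.2) = 5, so M₁ = 5 × 93.9 = 469.5 million.
After the change m₂ = 1 / (0.068) ≈ 14.7059, so M₂ = 14.7059 × 93.9 ≈ 1380.884 million.
ΔM = M₂ − M₁ = 1380.884 − 469.5 = 911.384 million.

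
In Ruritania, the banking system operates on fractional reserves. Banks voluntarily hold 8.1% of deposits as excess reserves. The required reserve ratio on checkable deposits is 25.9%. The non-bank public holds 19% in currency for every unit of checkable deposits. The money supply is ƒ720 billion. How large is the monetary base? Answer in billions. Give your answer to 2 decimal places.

The money multiplier is m = (1 + c) / (rr + e + c) = (1 + 0.19) / (0.259 + 0.081 + 0.19) ≈ 2.245283.
MB = M / m = 720 / 2.245283 ≈ 320.6723 billion.

ƒ320.67 billion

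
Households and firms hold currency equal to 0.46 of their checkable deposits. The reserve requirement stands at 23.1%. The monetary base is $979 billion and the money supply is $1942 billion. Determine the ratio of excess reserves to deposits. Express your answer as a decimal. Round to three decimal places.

0.045

Using m = M/MB = 1942/979 ≈ 1.983657. Since m = (1 + c)/(c + rr + e), the denominator satisfies c + rr + e = (1 + c)/m = (1 + 0.46) / 1.983657 ≈ 0.736014.
With c = 0.46 and rr = 0.231, the ratio of excess reserves to deposits is 0.736014 − 0.46 − 0.231 = 0.045014.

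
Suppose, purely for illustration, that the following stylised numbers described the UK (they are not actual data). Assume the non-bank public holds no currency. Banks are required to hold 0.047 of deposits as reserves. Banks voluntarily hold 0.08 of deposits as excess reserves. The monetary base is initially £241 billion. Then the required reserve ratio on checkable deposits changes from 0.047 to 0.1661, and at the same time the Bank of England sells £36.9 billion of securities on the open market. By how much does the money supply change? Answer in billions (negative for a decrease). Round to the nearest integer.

Before: m₁ = 1 / (0.047 + 0.08) ≈ 7.8740, MB₁ = 241, so M₁ = 7.8740 × 241 = 1897.634 billion.
After: m₂ = 1 / (0.1661 + 0.08) ≈ 4.0634, MB₂ = 241 − 36.9 = 204.1, so M₂ = 4.0634 × 204.1 ≈ 829.3399 billion.
ΔM = M₂ − M₁ = 829.3399 − 1897.634 = -1068.2941 billion.

-1068 billion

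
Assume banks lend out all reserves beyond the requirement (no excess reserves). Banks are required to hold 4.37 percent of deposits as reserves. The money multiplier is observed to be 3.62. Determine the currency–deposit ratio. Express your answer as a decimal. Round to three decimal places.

Using m = 3.62. From m = (1 + c)/(c + rr + e), rearranging gives 1 + c = m·(c + rr + e), so c·(1 − m) = m·(rr + e) − 1.
Hence c = [m·(rr + e) − 1]/(1 − m) = [3.62 × (0.0437 + 0) − 1] / (1 − 3.62) = 0.321300.

0.321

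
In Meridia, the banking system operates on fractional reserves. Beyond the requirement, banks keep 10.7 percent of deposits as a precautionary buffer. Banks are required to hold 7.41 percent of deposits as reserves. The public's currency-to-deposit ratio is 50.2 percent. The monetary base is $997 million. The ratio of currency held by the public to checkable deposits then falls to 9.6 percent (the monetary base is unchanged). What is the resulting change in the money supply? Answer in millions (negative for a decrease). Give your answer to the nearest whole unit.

$1751 million

Initially m₁ = (1 + 0.502) / (0.0741 + 0.107 + 0.502) ≈ 2.1988, so M₁ = 2.1988 × 997 = 2192.2036 million.
After the change m₂ = (1 + 0.096) / (0.0741 + 0.107 + 0.096) ≈ 3.9553, so M₂ = 3.9553 × 997 = 3943.4341 million.
ΔM = M₂ − M₁ = 3943.4341 − 2192.2036 = 1751.2305 million.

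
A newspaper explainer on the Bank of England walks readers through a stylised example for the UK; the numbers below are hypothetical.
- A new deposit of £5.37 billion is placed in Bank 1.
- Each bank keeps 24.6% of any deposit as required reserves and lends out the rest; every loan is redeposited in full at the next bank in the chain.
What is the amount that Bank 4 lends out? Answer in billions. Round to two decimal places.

£1.74 billion

Each bank lends a fraction (1 − rr) = 0.7540 of the deposit it receives, so Bank 4 receives 5.37·0.7540^3 and lends 5.37·0.7540^4 ≈ 1.7356 billion.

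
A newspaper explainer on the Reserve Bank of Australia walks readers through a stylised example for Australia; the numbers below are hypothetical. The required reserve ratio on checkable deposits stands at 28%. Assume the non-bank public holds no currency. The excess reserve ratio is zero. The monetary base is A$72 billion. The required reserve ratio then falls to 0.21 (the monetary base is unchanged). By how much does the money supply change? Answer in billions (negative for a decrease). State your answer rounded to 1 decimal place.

A$85.7 billion

Initially m₁ = 1 / (0.28) ≈ 3.5714, so M₁ = 3.5714 × 72 = 257.1408 billion.
After the change m₂ = 1 / (0.21) ≈ 4.7619, so M₂ = 4.7619 × 72 = 342.8568 billion.
ΔM = M₂ − M₁ = 342.8568 − 257.1408 = 85.716 billion.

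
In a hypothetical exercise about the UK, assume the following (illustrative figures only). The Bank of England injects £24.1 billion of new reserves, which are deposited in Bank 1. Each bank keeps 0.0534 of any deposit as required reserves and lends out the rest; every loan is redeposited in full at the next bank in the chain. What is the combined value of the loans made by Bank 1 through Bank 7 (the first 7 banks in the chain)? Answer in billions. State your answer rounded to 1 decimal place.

Bank i lends (1 − rr)^i of the original deposit: Bank 1 lends 24.1·0.9466 ≈ 22.8131, Bank 2 lends 24.1·0.9466² ≈ 21.5948, and so on.
Summing a geometric series: total = 24.1·[0.9466·(1 − 0.9466^7) / (1 − 0.9466)] ≈ 136.2679 billion.

£136.3 billion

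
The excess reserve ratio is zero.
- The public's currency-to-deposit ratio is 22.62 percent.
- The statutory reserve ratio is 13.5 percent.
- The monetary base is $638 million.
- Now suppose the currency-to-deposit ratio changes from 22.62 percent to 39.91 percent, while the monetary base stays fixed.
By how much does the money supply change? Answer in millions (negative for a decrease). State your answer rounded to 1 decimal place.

-494.6 million

Initially m₁ = (1 + 0.2262) / (0.135 + 0.2262) ≈ 3.39480, so M₁ = 3.39480 × 638 = 2165.8824 million.
After the change m₂ = (1 + 0.3991) / (0.135 + 0.3991) ≈ 2.61955, so M₂ = 2.61955 × 638 = 1671.2729 million.
ΔM = M₂ − M₁ = 1671.2729 − 2165.8824 = -494.6095 million.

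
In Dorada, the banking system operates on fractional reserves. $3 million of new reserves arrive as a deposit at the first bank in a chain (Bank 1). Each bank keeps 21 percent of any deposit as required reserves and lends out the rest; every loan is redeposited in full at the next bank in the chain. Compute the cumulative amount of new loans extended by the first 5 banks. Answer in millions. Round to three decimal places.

Bank i lends (1 − rr)^i of the original deposit: Bank 1 lends 3·0.7900 = 2.3700, Bank 2 lends 3·0.7900² = 1.8723, and so on.
Summing a geometric series: total = 3·[0.7900·(1 − 0.7900^5) / (1 − 0.7900)] ≈ 7.8130 million.

$7.813 million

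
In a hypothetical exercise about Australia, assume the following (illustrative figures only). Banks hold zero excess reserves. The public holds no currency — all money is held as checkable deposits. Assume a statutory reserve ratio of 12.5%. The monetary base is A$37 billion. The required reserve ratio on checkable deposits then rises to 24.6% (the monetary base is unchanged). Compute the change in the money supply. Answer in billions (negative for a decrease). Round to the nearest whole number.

-146 billion

Initially m₁ = 1 / (0.125) = 8, so M₁ = 8 × 37 = 296 billion.
After the change m₂ = 1 / (0.246) ≈ 4.0650, so M₂ = 4.0650 × 37 = 150.405 billion.
ΔM = M₂ − M₁ = 150.405 − 296 = -145.595 billion.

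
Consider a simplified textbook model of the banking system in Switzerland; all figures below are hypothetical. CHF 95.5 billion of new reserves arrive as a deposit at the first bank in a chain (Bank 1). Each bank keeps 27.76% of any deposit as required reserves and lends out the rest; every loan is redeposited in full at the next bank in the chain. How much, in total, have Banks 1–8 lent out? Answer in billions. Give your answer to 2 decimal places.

Bank i lends (1 − rr)^i of the original deposit: Bank 1 lends 95.5·0.7224 = 68.9892, Bank 2 lends 95.5·0.7224² ≈ 49.8378, and so on.
Summing a geometric series: total = 95.5·[0.7224·(1 − 0.7224^8) / (1 − 0.7224)] ≈ 230.0877 billion.

CHF 230.09 billion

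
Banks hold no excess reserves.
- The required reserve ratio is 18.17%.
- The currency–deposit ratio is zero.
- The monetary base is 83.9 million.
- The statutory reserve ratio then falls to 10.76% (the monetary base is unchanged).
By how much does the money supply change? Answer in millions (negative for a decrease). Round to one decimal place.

Initially m₁ = 1 / (0.1817) ≈ 5.5036, so M₁ = 5.5036 × 83.9 ≈ 461.752 million.
After the change m₂ = 1 / (0.1076) ≈ 9.2937, so M₂ = 9.2937 × 83.9 ≈ 779.7414 million.
ΔM = M₂ − M₁ = 779.7414 − 461.752 = 317.9894 million.

318.0 million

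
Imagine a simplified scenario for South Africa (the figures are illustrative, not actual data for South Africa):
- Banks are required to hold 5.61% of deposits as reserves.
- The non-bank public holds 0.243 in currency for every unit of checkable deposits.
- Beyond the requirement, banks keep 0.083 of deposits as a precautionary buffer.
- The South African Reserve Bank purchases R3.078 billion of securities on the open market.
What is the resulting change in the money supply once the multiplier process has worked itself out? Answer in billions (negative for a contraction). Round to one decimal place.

The money multiplier is m = (1 + c) / (rr + e + c) = (1 + 0.243) / (0.0561 + 0.083 + 0.243) ≈ 3.2531.
The purchase adds 3.078 billion of base, so ΔM = m × ΔMB = 3.2531 × (+3.078) ≈ 10.013 billion.

R10.0 billion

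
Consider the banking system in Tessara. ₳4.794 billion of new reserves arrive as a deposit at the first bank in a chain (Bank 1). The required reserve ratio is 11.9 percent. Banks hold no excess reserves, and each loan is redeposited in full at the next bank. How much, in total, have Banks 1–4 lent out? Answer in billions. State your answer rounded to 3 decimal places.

₳14.111 billion

Bank i lends (1 − rr)^i of the original deposit: Bank 1 lends 4.794·0.8810 ≈ 4.2235, Bank 2 lends 4.794·0.8810² ≈ 3.7209, and so on.
Summing a geometric series: total = 4.794·[0.8810·(1 − 0.8810^4) / (1 − 0.8810)] ≈ 14.1106 billion.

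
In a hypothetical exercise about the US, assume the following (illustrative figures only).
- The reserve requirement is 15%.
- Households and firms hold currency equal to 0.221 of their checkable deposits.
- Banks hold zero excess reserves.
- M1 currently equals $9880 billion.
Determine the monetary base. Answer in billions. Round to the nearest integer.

$3002 billion

The money multiplier is m = (1 + c) / (rr + c) = (1 + 0.221) / (0.15 + 0.221) ≈ 3.29111.
MB = M / m = 9880 / 3.29111 ≈ 3002.0267 billion.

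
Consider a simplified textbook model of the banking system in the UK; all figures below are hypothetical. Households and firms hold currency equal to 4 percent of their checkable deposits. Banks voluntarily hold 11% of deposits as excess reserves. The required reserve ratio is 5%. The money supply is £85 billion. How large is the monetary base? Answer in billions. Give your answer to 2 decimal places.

£16.35 billion

The money multiplier is m = (1 + c) / (rr + e + c) = (1 + 0.04) / (0.05 + 0.11 + 0.04) = 5.2.
MB = M / m = 85 / 5.2 ≈ 16.3462 billion.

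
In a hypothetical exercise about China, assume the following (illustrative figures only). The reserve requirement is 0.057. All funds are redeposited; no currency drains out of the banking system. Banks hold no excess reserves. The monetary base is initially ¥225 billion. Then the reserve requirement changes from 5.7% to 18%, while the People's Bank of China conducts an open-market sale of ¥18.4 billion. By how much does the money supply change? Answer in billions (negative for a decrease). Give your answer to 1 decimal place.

Before: m₁ = 1 / (0.057) ≈ 17.54386, MB₁ = 225, so M₁ = 17.54386 × 225 = 3947.3685 billion.
After: m₂ = 1 / (0.18) ≈ 5.55556, MB₂ = 225 − 18.4 = 206.6, so M₂ = 5.55556 × 206.6 ≈ 1147.7787 billion.
ΔM = M₂ − M₁ = 1147.7787 − 3947.3685 = -2799.5898 billion.

-2799.6 billion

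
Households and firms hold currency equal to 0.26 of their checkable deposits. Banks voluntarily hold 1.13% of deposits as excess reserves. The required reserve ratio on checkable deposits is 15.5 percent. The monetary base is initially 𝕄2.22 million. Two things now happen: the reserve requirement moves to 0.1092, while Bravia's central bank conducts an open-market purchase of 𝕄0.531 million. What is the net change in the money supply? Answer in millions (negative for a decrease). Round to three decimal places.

𝕄2.548 million

Before: m₁ = (1 + 0.26) / (0.155 + 0.0113 + 0.26) ≈ 2.95567, MB₁ = 2.22, so M₁ = 2.95567 × 2.22 ≈ 6.5616 million.
After: m₂ = (1 + 0.26) / (0.1092 + 0.0113 + 0.26) ≈ 3.31143, MB₂ = 2.22 + 0.531 = 2.751, so M₂ = 3.31143 × 2.751 ≈ 9.1097 million.
ΔM = M₂ − M₁ = 9.1097 − 6.5616 = 2.5481 million.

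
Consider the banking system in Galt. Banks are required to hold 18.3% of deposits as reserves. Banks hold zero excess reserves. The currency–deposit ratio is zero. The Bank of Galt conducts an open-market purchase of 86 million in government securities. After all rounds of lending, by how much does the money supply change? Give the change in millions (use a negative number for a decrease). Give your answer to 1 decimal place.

The simple money multiplier is m = 1/rr = 1/0.183 ≈ 5.4645.
An open-market purchase increases the monetary base by 86 million, so ΔM = m × ΔMB = 5.4645 × 86 = 469.947 million.

469.9 million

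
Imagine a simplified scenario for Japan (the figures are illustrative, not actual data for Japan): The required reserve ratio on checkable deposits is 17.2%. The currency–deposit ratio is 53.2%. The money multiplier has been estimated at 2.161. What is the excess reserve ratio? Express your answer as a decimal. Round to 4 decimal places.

0.0049

Using m = 2.161. Since m = (1 + c)/(c + rr + e), the denominator satisfies c + rr + e = (1 + c)/m = (1 + 0.532) / 2.161 ≈ 0.708931.
With c = 0.532 and rr = 0.172, the excess reserve ratio is 0.708931 − 0.532 − 0.172 = 0.004931.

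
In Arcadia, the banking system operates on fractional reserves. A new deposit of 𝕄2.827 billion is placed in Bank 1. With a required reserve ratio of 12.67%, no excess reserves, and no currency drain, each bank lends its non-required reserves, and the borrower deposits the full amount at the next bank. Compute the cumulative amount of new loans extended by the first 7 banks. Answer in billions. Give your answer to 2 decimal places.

Bank i lends (1 − rr)^i of the original deposit: Bank 1 lends 2.827·0.8733 ≈ 2.4688, Bank 2 lends 2.827·0.8733² ≈ 2.1560, and so on.
Summing a geometric series: total = 2.827·[0.8733·(1 − 0.8733^7) / (1 − 0.8733)] ≈ 11.9371 billion.

𝕄11.94 billion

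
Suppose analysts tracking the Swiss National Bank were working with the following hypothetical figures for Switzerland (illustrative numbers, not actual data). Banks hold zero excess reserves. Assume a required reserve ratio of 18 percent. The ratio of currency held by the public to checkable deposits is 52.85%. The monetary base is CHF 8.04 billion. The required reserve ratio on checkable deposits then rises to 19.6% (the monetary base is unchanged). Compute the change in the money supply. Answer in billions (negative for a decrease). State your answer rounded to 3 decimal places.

Initially m₁ = (1 + 0.5285) / (0.18 + 0.5285) ≈ 2.15737, so M₁ = 2.15737 × 8.04 ≈ 17.3453 billion.
After the change m₂ = (1 + 0.5285) / (0.196 + 0.5285) ≈ 2.10973, so M₂ = 2.10973 × 8.04 ≈ 16.9622 billion.
ΔM = M₂ − M₁ = 16.9622 − 17.3453 = -0.3831 billion.

-0.383 billion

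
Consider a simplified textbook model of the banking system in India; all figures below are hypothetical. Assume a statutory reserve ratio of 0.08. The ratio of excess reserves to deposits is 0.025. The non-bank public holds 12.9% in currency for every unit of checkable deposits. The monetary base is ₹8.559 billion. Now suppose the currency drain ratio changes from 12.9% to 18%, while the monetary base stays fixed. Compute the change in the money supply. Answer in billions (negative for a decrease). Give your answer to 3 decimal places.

-5.858 billion

Initially m₁ = (1 + 0.129) / (0.08 + 0.025 + 0.129) ≈ 4.82479, so M₁ = 4.82479 × 8.559 ≈ 41.2954 billion.
After the change m₂ = (1 + 0.18) / (0.08 + 0.025 + 0.18) ≈ 4.14035, so M₂ = 4.14035 × 8.559 ≈ 35.4373 billion.
ΔM = M₂ − M₁ = 35.4373 − 41.2954 = -5.8581 billion.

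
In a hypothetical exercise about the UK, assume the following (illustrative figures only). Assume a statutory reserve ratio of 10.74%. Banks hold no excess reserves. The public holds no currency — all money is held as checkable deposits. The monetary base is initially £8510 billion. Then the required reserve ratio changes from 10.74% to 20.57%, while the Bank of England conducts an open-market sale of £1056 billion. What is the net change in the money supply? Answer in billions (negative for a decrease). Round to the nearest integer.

Before: m₁ = 1 / (0.1074) ≈ 9.31099, MB₁ = 8510, so M₁ = 9.31099 × 8510 = 79236.5249 billion.
After: m₂ = 1 / (0.2057) ≈ 4.86145, MB₂ = 8510 − 1056 = 7454, so M₂ = 4.86145 × 7454 = 36237.2483 billion.
ΔM = M₂ − M₁ = 36237.2483 − 79236.5249 = -42999.2766 billion.

-42999 billion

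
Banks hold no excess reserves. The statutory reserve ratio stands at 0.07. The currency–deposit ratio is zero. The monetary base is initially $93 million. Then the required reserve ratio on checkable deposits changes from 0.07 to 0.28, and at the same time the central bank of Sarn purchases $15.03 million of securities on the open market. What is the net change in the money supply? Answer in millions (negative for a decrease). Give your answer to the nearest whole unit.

-943 million

Before: m₁ = 1 / (0.07) ≈ 14.2857, MB₁ = 93, so M₁ = 14.2857 × 93 = 1328.5701 million.
After: m₂ = 1 / (0.28) ≈ 3.5714, MB₂ = 93 + 15.03 = 108.03, so M₂ = 3.5714 × 108.03 ≈ 385.8183 million.
ΔM = M₂ − M₁ = 385.8183 − 1328.5701 = -942.7518 million.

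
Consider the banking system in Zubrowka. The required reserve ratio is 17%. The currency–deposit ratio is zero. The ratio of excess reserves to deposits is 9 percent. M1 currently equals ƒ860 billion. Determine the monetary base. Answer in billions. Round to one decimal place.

The money multiplier is m = 1 / (rr + e) = 1 / (0.17 + 0.09) ≈ 3.84615.
MB = M / m = 860 / 3.84615 ≈ 223.6002 billion.

ƒ223.6 billion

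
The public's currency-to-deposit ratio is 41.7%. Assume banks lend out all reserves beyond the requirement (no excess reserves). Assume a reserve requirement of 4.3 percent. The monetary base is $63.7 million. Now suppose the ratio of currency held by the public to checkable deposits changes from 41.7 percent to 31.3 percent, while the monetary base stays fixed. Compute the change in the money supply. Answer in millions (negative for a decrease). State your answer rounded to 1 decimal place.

Initially m₁ = (1 + 0.417) / (0.043 + 0.417) ≈ 3.0804, so M₁ = 3.0804 × 63.7 ≈ 196.2215 million.
After the change m₂ = (1 + 0.313) / (0.043 + 0.313) ≈ 3.6882, so M₂ = 3.6882 × 63.7 ≈ 234.9383 million.
ΔM = M₂ − M₁ = 234.9383 − 196.2215 = 38.7168 million.

$38.7 million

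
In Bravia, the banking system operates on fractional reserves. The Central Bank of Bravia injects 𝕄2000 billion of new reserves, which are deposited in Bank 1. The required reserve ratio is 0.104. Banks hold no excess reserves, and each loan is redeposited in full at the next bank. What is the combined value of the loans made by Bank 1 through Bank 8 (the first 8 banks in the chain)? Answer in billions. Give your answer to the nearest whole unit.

Bank i lends (1 − rr)^i of the original deposit: Bank 1 lends 2000·0.8960 = 1792.0000, Bank 2 lends 2000·0.8960² = 1605.6320, and so on.
Summing a geometric series: total = 2000·[0.8960·(1 − 0.8960^8) / (1 − 0.8960)] ≈ 10073.1475 billion.

𝕄10073 billion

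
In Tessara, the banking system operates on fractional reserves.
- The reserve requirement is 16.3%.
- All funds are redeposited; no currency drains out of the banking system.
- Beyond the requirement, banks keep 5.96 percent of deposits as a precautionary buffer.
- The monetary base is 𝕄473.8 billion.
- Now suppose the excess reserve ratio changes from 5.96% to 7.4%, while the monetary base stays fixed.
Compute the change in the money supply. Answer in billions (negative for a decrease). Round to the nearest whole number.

Initially m₁ = 1 / (0.163 + 0.0596) ≈ 4.4924, so M₁ = 4.4924 × 473.8 ≈ 2128.4991 billion.
After the change m₂ = 1 / (0.163 + 0.074) ≈ 4.2194, so M₂ = 4.2194 × 473.8 ≈ 1999.1517 billion.
ΔM = M₂ − M₁ = 1999.1517 − 2128.4991 = -129.3474 billion.

-129 billion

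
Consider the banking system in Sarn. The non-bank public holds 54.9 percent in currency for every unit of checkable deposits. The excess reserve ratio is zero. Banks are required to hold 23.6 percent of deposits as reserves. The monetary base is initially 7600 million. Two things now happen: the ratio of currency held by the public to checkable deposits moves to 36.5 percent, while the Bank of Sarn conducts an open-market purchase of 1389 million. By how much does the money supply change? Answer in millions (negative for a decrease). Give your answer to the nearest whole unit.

Before: m₁ = (1 + 0.549) / (0.236 + 0.549) ≈ 1.97325, MB₁ = 7600, so M₁ = 1.97325 × 7600 = 14996.7 million.
After: m₂ = (1 + 0.365) / (0.236 + 0.365) ≈ 2.27121, MB₂ = 7600 + 1389 = 8989, so M₂ = 2.27121 × 8989 ≈ 20415.9067 million.
ΔM = M₂ − M₁ = 20415.9067 − 14996.7 = 5419.2067 million.

5419 million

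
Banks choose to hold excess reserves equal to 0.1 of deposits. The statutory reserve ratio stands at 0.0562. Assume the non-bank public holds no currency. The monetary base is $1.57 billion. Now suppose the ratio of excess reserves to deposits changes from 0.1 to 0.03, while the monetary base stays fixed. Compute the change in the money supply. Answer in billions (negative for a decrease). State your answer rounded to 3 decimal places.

Initially m₁ = 1 / (0.0562 + 0.1) ≈ 6.40205, so M₁ = 6.40205 × 1.57 ≈ 10.0512 billion.
After the change m₂ = 1 / (0.0562 + 0.03) ≈ 11.60093, so M₂ = 11.60093 × 1.57 ≈ 18.2135 billion.
ΔM = M₂ − M₁ = 18.2135 − 10.0512 = 8.1623 billion.

$8.162 billion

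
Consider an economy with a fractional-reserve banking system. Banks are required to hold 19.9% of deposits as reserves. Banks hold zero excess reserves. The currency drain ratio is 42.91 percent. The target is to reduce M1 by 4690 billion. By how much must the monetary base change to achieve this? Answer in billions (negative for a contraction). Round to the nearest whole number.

-2061 billion

The money multiplier is m = (1 + c) / (rr + c) = (1 + 0.4291) / (0.199 + 0.4291) ≈ 2.27527.
ΔMB = ΔM / m = (−4690) / 2.27527 ≈ -2061.2938 billion.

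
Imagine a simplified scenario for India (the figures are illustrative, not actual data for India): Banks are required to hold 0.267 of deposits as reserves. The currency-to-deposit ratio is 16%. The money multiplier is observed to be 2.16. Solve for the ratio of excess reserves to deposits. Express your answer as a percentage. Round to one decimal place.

Using m = 2.16. Since m = (1 + c)/(c + rr + e), the denominator satisfies c + rr + e = (1 + c)/m = (1 + 0.16) / 2.16 ≈ 0.537037.
With c = 0.16 and rr = 0.267, the ratio of excess reserves to deposits is 0.537037 − 0.16 − 0.267 = 0.110037.

11.0%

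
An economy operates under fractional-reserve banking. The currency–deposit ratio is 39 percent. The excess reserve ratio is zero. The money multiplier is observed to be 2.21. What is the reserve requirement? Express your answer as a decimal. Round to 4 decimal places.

Using m = 2.21. Since m = (1 + c)/(c + rr + e), the denominator satisfies c + rr + e = (1 + c)/m = (1 + 0.39) / 2.21 ≈ 0.628959.
With c = 0.39 and e = 0, the reserve requirement is 0.628959 − 0.39 − 0 = 0.238959.

0.2390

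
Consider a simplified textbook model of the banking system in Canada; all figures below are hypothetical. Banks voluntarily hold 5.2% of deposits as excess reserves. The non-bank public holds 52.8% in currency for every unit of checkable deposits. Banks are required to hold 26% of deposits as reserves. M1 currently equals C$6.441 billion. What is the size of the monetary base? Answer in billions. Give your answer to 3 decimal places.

The money multiplier is m = (1 + c) / (rr + e + c) = (1 + 0.528) / (0.26 + 0.052 + 0.528) ≈ 1.81905.
MB = M / m = 6.441 / 1.81905 ≈ 3.5409 billion.

C$3.541 billion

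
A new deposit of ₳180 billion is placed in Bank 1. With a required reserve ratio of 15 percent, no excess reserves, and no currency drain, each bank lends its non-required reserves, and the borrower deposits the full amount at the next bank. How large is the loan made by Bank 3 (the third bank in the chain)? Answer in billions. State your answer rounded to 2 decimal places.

Each bank lends a fraction (1 − rr) = 0.8500 of the deposit it receives, so Bank 3 receives 180·0.8500^2 and lends 180·0.8500^3 = 110.5425 billion.

₳110.54 billion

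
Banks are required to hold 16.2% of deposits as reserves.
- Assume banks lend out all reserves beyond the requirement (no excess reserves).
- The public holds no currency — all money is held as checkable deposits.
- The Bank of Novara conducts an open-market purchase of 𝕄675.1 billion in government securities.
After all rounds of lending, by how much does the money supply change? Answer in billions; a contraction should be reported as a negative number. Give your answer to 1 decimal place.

The simple money multiplier is m = 1/rr = 1/0.162 ≈ 6.17284.
An open-market purchase increases the monetary base by 675.1 billion, so ΔM = m × ΔMB = 6.17284 × 675.1 ≈ 4167.2843 billion.

𝕄4167.3 billion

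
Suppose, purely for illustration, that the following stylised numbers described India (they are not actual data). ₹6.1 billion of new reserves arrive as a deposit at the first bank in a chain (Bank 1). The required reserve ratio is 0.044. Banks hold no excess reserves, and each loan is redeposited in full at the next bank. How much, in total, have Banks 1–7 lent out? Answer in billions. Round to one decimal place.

Bank i lends (1 − rr)^i of the original deposit: Bank 1 lends 6.1·0.9560 = 5.8316, Bank 2 lends 6.1·0.9560² ≈ 5.5750, and so on.
Summing a geometric series: total = 6.1·[0.9560·(1 − 0.9560^7) / (1 − 0.9560)] ≈ 35.8110 billion.

₹35.8 billion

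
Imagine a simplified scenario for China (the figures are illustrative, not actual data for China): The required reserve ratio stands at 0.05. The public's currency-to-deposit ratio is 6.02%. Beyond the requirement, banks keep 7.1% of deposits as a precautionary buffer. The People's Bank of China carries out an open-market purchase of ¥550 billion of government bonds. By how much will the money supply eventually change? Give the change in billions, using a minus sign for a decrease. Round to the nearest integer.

¥3218 billion

The money multiplier is m = (1 + c) / (rr + e + c) = (1 + 0.0602) / (0.05 + 0.071 + 0.0602) ≈ 5.8510.
The purchase adds 550 billion of base, so ΔM = m × ΔMB = 5.8510 × (+550) = 3218.05 billion.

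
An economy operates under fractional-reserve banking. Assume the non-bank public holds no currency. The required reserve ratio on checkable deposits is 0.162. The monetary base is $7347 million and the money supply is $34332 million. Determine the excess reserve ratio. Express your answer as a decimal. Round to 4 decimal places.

0.0520

Using m = M/MB = 34332/7347 ≈ 4.672928. Since m = (1 + c)/(c + rr + e), the denominator satisfies c + rr + e = (1 + c)/m = (1 + 0) / 4.672928 ≈ 0.213999.
With c = 0 and rr = 0.162, the excess reserve ratio is 0.213999 − 0 − 0.162 = 0.051999.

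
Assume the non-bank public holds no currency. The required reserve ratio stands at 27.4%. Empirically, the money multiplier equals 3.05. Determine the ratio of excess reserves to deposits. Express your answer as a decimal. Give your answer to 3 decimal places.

Using m = 3.05. Since m = (1 + c)/(c + rr + e), the denominator satisfies c + rr + e = (1 + c)/m = (1 + 0) / 3.05 ≈ 0.327869.
With c = 0 and rr = 0.274, the ratio of excess reserves to deposits is 0.327869 − 0 − 0.274 = 0.053869.

0.054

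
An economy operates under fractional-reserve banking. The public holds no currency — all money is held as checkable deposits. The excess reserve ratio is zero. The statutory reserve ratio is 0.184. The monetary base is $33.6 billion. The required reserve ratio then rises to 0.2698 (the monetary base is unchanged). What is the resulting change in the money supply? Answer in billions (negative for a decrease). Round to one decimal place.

-58.1 billion

Initially m₁ = 1 / (0.184) ≈ 5.4348, so M₁ = 5.4348 × 33.6 ≈ 182.6093 billion.
After the change m₂ = 1 / (0.2698) ≈ 3.7064, so M₂ = 3.7064 × 33.6 ≈ 124.535 billion.
ΔM = M₂ − M₁ = 124.535 − 182.6093 = -58.0743 billion.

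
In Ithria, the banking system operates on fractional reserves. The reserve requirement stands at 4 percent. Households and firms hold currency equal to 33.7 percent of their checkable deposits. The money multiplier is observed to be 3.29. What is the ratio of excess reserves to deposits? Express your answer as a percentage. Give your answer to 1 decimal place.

2.9%

Using m = 3.29. Since m = (1 + c)/(c + rr + e), the denominator satisfies c + rr + e = (1 + c)/m = (1 + 0.337) / 3.29 ≈ 0.406383.
With c = 0.337 and rr = 0.04, the ratio of excess reserves to deposits is 0.406383 − 0.337 − 0.04 = 0.029383.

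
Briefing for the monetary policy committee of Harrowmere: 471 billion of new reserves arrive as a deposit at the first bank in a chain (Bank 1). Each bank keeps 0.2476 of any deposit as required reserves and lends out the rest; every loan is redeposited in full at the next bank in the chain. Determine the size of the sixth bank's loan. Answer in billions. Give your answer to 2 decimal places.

85.45 billion

Each bank lends a fraction (1 − rr) = 0.7524 of the deposit it receives, so Bank 6 receives 471·0.7524^5 and lends 471·0.7524^6 ≈ 85.4503 billion.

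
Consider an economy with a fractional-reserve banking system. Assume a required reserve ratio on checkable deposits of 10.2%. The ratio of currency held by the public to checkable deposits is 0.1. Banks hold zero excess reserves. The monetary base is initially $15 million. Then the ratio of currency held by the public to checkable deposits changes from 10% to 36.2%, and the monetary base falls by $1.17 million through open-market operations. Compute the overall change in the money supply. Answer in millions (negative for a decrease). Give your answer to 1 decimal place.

Before: m₁ = (1 + 0.1) / (0.102 + 0.1) ≈ 5.4455, MB₁ = 15, so M₁ = 5.4455 × 15 = 81.6825 million.
After: m₂ = (1 + 0.362) / (0.102 + 0.362) ≈ 2.9353, MB₂ = 15 − 1.17 = 13.83, so M₂ = 2.9353 × 13.83 ≈ 40.5952 million.
ΔM = M₂ − M₁ = 40.5952 − 81.6825 = -41.0873 million.

-41.1 million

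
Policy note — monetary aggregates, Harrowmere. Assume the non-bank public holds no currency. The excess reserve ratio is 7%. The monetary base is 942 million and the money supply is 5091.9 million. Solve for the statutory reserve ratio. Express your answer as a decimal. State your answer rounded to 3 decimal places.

Using m = M/MB = 5091.9/942 ≈ 5.405414. Since m = (1 + c)/(c + rr + e), the denominator satisfies c + rr + e = (1 + c)/m = (1 + 0) / 5.405414 ≈ 0.185000.
With c = 0 and e = 0.07, the statutory reserve ratio is 0.185000 − 0 − 0.07 = 0.115.

0.115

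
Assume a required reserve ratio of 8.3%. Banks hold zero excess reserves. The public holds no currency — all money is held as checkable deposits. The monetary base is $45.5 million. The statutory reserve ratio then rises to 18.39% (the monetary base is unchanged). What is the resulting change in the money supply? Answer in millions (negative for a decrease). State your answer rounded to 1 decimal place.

-300.8 million

Initially m₁ = 1 / (0.083) ≈ 12.0482, so M₁ = 12.0482 × 45.5 = 548.1931 million.
After the change m₂ = 1 / (0.1839) ≈ 5.4377, so M₂ = 5.4377 × 45.5 ≈ 247.4154 million.
ΔM = M₂ − M₁ = 247.4154 − 548.1931 = -300.7777 million.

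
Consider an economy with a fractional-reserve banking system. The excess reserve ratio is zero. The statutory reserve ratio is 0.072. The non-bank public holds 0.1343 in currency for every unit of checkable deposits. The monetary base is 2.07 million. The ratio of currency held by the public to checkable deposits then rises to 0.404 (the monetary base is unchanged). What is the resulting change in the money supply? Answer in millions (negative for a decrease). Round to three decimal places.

Initially m₁ = (1 + 0.1343) / (0.072 + 0.1343) ≈ 5.49830, so M₁ = 5.49830 × 2.07 ≈ 11.3815 million.
After the change m₂ = (1 + 0.404) / (0.072 + 0.404) ≈ 2.94958, so M₂ = 2.94958 × 2.07 ≈ 6.1056 million.
ΔM = M₂ − M₁ = 6.1056 − 11.3815 = -5.2759 million.

-5.276 million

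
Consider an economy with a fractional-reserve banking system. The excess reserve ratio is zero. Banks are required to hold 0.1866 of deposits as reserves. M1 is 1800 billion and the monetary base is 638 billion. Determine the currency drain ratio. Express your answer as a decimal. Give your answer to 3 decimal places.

0.260

Using m = M/MB = 1800/638 ≈ 2.821317. From m = (1 + c)/(c + rr + e), rearranging gives 1 + c = m·(c + rr + e), so c·(1 − m) = m·(rr + e) − 1.
Hence c = [m·(rr + e) − 1]/(1 − m) = [2.821317 × (0.1866 + 0) − 1] / (1 − 2.821317) ≈ 0.260000.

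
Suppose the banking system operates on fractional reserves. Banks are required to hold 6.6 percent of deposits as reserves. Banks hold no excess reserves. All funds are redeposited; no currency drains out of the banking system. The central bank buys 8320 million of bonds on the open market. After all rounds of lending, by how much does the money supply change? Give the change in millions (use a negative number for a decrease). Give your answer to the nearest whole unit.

126061 million

The simple money multiplier is m = 1/rr = 1/0.066 ≈ 15.15152.
An open-market purchase increases the monetary base by 8320 million, so ΔM = m × ΔMB = 15.15152 × 8320 = 126060.6464 million.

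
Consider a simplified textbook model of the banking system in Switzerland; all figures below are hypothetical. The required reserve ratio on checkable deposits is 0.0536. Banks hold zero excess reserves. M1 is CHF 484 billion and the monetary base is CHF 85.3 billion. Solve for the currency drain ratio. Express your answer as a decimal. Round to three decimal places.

0.149

Using m = M/MB = 484/85.3 ≈ 5.674091. From m = (1 + c)/(c + rr + e), rearranging gives 1 + c = m·(c + rr + e), so c·(1 − m) = m·(rr + e) − 1.
Hence c = [m·(rr + e) − 1]/(1 − m) = [5.674091 × (0.0536 + 0) − 1] / (1 − 5.674091) ≈ 0.148878.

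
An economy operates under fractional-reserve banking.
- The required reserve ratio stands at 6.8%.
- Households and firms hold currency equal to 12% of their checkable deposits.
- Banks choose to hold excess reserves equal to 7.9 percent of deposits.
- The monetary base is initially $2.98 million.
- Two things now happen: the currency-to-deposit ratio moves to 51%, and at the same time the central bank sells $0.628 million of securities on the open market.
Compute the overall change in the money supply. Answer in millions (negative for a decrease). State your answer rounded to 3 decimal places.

Before: m₁ = (1 + 0.12) / (0.068 + 0.079 + 0.12) ≈ 4.19476, MB₁ = 2.98, so M₁ = 4.19476 × 2.98 ≈ 12.5004 million.
After: m₂ = (1 + 0.51) / (0.068 + 0.079 + 0.51) ≈ 2.29833, MB₂ = 2.98 − 0.628 = 2.352, so M₂ = 2.29833 × 2.352 ≈ 5.4057 million.
ΔM = M₂ − M₁ = 5.4057 − 12.5004 = -7.0947 million.

-7.095 million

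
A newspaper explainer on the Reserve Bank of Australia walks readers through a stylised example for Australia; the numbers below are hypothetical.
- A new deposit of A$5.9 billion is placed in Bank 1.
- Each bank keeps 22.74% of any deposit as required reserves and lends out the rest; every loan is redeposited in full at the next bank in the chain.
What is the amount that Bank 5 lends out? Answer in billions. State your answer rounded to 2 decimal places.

A$1.62 billion

Each bank lends a fraction (1 − rr) = 0.7726 of the deposit it receives, so Bank 5 receives 5.9·0.7726^4 and lends 5.9·0.7726^5 ≈ 1.6241 billion.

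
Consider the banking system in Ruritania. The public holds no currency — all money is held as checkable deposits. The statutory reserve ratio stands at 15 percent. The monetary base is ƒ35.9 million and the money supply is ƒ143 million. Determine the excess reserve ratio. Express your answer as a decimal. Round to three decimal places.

Using m = M/MB = 143/35.9 ≈ 3.983287. Since m = (1 + c)/(c + rr + e), the denominator satisfies c + rr + e = (1 + c)/m = (1 + 0) / 3.983287 ≈ 0.251049.
With c = 0 and rr = 0.15, the excess reserve ratio is 0.251049 − 0 − 0.15 = 0.101049.

0.101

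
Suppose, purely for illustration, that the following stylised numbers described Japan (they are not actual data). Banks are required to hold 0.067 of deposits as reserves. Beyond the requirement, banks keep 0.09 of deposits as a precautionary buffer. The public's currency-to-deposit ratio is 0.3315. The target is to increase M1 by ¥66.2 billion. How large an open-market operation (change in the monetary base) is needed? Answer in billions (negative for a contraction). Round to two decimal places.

The money multiplier is m = (1 + c) / (rr + e + c) = (1 + 0.3315) / (0.067 + 0.09 + 0.3315) ≈ 2.72569.
ΔMB = ΔM / m = (+66.2) / 2.72569 ≈ 24.2874 billion.

¥24.29 billion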